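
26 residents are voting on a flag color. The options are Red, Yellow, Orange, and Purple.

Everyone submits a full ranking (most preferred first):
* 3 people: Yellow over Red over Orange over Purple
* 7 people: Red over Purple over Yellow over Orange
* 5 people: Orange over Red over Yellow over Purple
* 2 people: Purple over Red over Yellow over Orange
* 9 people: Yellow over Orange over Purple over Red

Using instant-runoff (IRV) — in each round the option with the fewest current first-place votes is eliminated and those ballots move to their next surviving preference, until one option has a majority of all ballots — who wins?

Round 1: Red 7, Yellow 12, Orange 5, Purple 2. Purple eliminated.
Round 2: Red 9, Yellow 12, Orange 5. Orange eliminated.
Round 3: Red 14, Yellow 12. Red has a majority (≥14).

Red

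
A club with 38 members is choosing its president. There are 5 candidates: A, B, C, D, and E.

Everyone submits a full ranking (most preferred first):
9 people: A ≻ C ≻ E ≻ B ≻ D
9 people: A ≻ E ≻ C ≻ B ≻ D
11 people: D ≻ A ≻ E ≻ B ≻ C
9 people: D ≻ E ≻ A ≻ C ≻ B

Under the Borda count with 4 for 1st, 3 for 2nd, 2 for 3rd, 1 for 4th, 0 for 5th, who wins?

A: 9×4 + 9×4 + 11×3 + 9×2 = 123
B: 9×1 + 9×1 + 11×1 + 9×0 = 29
C: 9×3 + 9×2 + 11×0 + 9×1 = 54
D: 9×0 + 9×0 + 11×4 + 9×4 = 80
E: 9×2 + 9×3 + 11×2 + 9×3 = 94

A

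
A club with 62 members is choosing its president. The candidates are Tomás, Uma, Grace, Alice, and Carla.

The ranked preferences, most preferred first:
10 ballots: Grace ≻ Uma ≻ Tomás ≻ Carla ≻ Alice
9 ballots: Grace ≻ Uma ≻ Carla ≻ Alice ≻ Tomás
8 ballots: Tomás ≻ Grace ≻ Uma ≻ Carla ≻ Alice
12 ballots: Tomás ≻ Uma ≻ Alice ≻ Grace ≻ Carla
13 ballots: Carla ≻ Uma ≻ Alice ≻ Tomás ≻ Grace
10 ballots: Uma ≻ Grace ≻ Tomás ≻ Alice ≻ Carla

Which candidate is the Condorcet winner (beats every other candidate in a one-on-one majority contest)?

Uma vs Tomás: 42–20
Uma vs Grace: 35–27
Uma vs Alice: 62–0
Uma vs Carla: 49–13
Uma beats every other candidate.

Uma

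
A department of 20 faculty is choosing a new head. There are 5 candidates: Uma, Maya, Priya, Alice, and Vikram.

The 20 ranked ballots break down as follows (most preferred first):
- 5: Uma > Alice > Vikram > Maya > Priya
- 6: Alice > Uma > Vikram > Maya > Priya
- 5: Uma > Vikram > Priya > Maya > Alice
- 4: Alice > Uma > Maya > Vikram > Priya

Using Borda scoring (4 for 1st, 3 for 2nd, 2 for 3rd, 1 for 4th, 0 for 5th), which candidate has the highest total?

Uma: 5×4 + 6×3 + 5×4 + 4×3 = 70
Maya: 5×1 + 6×1 + 5×1 + 4×2 = 24
Priya: 5×0 + 6×0 + 5×2 + 4×0 = 10
Alice: 5×3 + 6×4 + 5×0 + 4×4 = 55
Vikram: 5×2 + 6×2 + 5×3 + 4×1 = 41

Uma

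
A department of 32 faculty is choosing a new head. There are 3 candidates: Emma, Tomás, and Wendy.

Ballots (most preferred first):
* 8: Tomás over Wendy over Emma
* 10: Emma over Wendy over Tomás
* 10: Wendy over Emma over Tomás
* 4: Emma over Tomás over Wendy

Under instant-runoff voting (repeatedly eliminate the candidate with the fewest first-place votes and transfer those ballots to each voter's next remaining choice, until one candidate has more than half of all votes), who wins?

Round 1: Emma 14, Tomás 8, Wendy 10. Tomás eliminated.
Round 2: Emma 14, Wendy 18. Wendy has a majority (≥17).

Wendy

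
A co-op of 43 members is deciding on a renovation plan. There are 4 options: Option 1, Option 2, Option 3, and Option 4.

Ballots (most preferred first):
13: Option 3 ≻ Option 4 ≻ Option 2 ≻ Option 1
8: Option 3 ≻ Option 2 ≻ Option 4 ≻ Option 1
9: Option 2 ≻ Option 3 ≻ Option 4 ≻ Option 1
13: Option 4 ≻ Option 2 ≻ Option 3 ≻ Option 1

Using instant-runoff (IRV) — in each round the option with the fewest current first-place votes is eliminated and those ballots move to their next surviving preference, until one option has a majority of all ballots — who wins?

Option 3

Round 1: Option 1 0, Option 2 9, Option 3 21, Option 4 13. Option 1 eliminated.
Round 2: Option 2 9, Option 3 21, Option 4 13. Option 2 eliminated.
Round 3: Option 3 30, Option 4 13. Option 3 has a majority (≥22).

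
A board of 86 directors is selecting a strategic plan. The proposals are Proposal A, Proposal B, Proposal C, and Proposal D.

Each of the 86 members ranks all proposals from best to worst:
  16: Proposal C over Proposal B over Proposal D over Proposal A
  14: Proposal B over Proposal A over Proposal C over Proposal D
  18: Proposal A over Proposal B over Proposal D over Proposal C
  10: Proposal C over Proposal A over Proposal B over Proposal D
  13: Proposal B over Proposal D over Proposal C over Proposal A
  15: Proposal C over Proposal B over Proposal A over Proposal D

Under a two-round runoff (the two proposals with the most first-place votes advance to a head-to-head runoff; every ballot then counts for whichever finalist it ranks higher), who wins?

Round 1 first-place votes: Proposal A 18, Proposal B 27, Proposal C 41, Proposal D 0. Proposal C and Proposal B advance.
Runoff: Proposal C is ranked above Proposal B on 41 ballots, Proposal B above Proposal C on 45.

Proposal B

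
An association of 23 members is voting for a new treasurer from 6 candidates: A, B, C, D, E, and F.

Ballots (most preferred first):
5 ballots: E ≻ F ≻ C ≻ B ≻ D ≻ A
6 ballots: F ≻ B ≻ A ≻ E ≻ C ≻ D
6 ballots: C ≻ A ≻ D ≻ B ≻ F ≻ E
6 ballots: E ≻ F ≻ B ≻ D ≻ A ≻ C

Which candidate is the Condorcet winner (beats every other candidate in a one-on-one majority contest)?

F vs A: 17–6
F vs B: 17–6
F vs C: 17–6
F vs D: 17–6
F vs E: 12–11
F beats every other candidate.

F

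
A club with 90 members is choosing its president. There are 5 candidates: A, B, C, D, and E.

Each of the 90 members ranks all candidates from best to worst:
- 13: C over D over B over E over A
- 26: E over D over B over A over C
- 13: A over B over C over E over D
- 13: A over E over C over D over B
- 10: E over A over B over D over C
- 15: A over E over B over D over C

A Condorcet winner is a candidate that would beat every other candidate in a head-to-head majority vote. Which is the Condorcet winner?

E vs A: 49–41
E vs B: 64–26
E vs C: 64–26
E vs D: 77–13
E beats every other candidate.

E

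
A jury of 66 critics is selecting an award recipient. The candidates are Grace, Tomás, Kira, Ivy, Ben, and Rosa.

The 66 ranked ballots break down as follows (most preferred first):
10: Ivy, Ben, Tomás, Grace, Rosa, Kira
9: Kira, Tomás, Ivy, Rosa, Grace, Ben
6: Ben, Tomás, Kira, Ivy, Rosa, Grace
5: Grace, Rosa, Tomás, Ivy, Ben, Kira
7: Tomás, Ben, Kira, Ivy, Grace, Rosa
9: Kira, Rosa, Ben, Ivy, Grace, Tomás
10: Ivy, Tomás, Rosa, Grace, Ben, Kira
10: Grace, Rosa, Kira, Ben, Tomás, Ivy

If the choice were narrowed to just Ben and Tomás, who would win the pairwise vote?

Ben

Ben is ranked above Tomás on 35 ballots; Tomás above Ben on 31.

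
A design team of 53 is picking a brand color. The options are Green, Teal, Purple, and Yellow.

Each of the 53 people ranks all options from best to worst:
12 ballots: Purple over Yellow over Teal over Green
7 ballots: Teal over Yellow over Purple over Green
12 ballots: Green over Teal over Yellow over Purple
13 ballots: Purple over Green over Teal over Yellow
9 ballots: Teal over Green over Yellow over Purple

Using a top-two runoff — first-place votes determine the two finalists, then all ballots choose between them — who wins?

Teal

Round 1 first-place votes: Green 12, Teal 16, Purple 25, Yellow 0. Purple and Teal advance.
Runoff: Purple is ranked above Teal on 25 ballots, Teal above Purple on 28.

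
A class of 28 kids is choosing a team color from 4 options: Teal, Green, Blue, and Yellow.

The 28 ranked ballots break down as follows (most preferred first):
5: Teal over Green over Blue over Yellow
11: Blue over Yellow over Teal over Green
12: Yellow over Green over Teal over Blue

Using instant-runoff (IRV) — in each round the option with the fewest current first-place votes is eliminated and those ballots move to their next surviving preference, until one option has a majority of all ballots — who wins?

Round 1: Teal 5, Green 0, Blue 11, Yellow 12. Green eliminated.
Round 2: Teal 5, Blue 11, Yellow 12. Teal eliminated.
Round 3: Blue 16, Yellow 12. Blue has a majority (≥15).

Blue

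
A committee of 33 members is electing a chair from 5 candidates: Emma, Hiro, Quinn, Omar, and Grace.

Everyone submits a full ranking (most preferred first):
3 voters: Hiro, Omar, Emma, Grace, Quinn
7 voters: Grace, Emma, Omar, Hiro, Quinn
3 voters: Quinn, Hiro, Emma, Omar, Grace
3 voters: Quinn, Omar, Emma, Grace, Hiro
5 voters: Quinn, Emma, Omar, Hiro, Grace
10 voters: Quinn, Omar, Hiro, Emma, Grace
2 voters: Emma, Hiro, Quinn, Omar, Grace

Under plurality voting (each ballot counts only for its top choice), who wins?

Quinn

First-place votes: Emma 2, Hiro 3, Quinn 21, Omar 0, Grace 7.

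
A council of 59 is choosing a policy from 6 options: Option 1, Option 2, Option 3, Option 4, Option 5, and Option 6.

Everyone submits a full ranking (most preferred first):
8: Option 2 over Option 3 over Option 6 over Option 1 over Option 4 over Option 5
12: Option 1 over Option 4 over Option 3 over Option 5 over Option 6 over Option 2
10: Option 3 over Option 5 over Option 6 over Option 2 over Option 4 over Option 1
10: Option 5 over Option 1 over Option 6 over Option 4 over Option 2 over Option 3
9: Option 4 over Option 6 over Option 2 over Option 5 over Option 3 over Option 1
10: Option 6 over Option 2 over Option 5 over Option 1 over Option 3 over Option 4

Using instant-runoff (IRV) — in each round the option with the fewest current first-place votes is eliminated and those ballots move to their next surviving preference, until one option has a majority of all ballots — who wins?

Option 6

Round 1: Option 1 12, Option 2 8, Option 3 10, Option 4 9, Option 5 10, Option 6 10. Option 2 eliminated.
Round 2: Option 1 12, Option 3 18, Option 4 9, Option 5 10, Option 6 10. Option 4 eliminated.
Round 3: Option 1 12, Option 3 18, Option 5 10, Option 6 19. Option 5 eliminated.
Round 4: Option 1 22, Option 3 18, Option 6 19. Option 3 eliminated.
Round 5: Option 1 22, Option 6 37. Option 6 has a majority (≥30).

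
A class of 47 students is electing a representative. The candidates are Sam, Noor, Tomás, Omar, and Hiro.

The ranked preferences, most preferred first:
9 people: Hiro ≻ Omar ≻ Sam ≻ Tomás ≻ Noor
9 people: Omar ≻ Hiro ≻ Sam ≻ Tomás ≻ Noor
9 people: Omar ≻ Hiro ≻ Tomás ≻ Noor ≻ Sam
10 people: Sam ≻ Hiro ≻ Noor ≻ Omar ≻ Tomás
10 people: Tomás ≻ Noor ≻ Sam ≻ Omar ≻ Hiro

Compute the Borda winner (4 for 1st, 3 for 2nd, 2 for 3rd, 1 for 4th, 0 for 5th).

Sam: 9×2 + 9×2 + 9×0 + 10×4 + 10×2 = 96
Noor: 9×0 + 9×0 + 9×1 + 10×2 + 10×3 = 59
Tomás: 9×1 + 9×1 + 9×2 + 10×0 + 10×4 = 76
Omar: 9×3 + 9×4 + 9×4 + 10×1 + 10×1 = 119
Hiro: 9×4 + 9×3 + 9×3 + 10×3 + 10×0 = 120

Hiro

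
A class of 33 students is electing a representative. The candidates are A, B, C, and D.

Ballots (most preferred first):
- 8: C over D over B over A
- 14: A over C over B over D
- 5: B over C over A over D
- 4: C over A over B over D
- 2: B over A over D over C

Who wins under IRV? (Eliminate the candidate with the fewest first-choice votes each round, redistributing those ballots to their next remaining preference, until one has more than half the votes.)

Round 1: A 14, B 7, C 12, D 0. D eliminated.
Round 2: A 14, B 7, C 12. B eliminated.
Round 3: A 16, C 17. C has a majority (≥17).

C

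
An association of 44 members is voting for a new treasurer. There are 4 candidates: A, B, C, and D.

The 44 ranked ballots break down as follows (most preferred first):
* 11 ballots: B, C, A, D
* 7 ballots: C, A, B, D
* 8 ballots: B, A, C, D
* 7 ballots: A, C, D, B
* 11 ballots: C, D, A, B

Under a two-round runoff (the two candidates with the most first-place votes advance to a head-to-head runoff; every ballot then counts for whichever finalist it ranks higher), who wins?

Round 1 first-place votes: A 7, B 19, C 18, D 0. B and C advance.
Runoff: B is ranked above C on 19 ballots, C above B on 25.

C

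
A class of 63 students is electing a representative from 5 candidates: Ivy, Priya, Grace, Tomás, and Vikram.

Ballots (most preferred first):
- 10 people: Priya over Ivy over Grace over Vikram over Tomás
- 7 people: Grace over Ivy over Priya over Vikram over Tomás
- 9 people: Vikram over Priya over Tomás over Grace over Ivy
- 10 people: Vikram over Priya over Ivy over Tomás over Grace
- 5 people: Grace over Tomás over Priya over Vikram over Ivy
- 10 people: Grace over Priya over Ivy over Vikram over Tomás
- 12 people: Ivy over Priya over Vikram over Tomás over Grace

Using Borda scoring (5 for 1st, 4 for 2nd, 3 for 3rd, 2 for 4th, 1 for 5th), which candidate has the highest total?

Priya

Ivy: 10×4 + 7×4 + 9×1 + 10×3 + 5×1 + 10×3 + 12×5 = 202
Priya: 10×5 + 7×3 + 9×4 + 10×4 + 5×3 + 10×4 + 12×4 = 250
Grace: 10×3 + 7×5 + 9×2 + 10×1 + 5×5 + 10×5 + 12×1 = 180
Tomás: 10×1 + 7×1 + 9×3 + 10×2 + 5×4 + 10×1 + 12×2 = 118
Vikram: 10×2 + 7×2 + 9×5 + 10×5 + 5×2 + 10×2 + 12×3 = 195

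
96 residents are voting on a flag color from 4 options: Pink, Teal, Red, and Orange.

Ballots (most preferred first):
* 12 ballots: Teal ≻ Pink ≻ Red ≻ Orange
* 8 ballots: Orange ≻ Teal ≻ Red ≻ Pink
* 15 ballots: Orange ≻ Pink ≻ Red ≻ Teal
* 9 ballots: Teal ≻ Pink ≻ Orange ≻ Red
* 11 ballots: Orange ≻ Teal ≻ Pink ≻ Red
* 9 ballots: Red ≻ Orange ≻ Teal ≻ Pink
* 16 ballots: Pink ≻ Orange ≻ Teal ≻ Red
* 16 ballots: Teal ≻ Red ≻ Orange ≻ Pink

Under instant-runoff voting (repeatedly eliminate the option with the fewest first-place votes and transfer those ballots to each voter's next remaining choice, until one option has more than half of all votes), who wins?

Round 1: Pink 16, Teal 37, Red 9, Orange 34. Red eliminated.
Round 2: Pink 16, Teal 37, Orange 43. Pink eliminated.
Round 3: Teal 37, Orange 59. Orange has a majority (≥49).

Orange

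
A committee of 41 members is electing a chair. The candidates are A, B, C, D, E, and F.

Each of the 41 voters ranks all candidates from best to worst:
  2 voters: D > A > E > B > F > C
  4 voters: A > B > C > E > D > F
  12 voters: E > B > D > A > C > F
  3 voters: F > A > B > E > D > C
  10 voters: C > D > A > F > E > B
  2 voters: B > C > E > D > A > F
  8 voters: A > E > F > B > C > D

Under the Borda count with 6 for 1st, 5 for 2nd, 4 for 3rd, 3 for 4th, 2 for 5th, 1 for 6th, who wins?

A: 2×5 + 4×6 + 12×3 + 3×5 + 10×4 + 2×2 + 8×6 = 177
B: 2×3 + 4×5 + 12×5 + 3×4 + 10×1 + 2×6 + 8×3 = 144
C: 2×1 + 4×4 + 12×2 + 3×1 + 10×6 + 2×5 + 8×2 = 131
D: 2×6 + 4×2 + 12×4 + 3×2 + 10×5 + 2×3 + 8×1 = 138
E: 2×4 + 4×3 + 12×6 + 3×3 + 10×2 + 2×4 + 8×5 = 169
F: 2×2 + 4×1 + 12×1 + 3×6 + 10×3 + 2×1 + 8×4 = 102

A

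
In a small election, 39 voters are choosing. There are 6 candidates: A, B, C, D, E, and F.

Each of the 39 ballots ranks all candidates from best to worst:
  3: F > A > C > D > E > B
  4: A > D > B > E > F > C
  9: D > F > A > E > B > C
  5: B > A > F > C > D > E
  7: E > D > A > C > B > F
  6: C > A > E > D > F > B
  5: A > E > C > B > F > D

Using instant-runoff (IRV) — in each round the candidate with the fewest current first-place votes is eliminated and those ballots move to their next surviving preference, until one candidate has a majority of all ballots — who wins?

Round 1: A 9, B 5, C 6, D 9, E 7, F 3. F eliminated.
Round 2: A 12, B 5, C 6, D 9, E 7. B eliminated.
Round 3: A 17, C 6, D 9, E 7. C eliminated.
Round 4: A 23, D 9, E 7. A has a majority (≥20).

A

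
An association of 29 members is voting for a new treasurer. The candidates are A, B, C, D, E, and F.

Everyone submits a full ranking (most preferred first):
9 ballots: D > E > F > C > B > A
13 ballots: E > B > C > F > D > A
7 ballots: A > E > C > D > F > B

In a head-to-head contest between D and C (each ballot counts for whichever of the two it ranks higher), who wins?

C

D is ranked above C on 9 ballots; C above D on 20.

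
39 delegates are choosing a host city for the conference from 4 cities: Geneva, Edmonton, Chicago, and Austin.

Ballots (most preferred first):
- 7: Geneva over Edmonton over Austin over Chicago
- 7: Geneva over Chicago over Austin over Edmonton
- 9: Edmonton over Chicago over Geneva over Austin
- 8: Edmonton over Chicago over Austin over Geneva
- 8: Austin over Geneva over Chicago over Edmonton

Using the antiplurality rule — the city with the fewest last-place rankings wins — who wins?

Last-place votes: Geneva 8, Edmonton 15, Chicago 7, Austin 9.

Chicago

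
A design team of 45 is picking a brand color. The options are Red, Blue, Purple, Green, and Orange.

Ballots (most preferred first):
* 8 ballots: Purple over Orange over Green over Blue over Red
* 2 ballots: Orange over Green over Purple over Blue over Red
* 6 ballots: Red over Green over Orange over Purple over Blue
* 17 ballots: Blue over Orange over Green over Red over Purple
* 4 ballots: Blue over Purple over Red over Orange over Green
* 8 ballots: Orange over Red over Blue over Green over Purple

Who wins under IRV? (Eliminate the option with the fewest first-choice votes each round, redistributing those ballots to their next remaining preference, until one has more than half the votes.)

Round 1: Red 6, Blue 21, Purple 8, Green 0, Orange 10. Green eliminated.
Round 2: Red 6, Blue 21, Purple 8, Orange 10. Red eliminated.
Round 3: Blue 21, Purple 8, Orange 16. Purple eliminated.
Round 4: Blue 21, Orange 24. Orange has a majority (≥23).

Orange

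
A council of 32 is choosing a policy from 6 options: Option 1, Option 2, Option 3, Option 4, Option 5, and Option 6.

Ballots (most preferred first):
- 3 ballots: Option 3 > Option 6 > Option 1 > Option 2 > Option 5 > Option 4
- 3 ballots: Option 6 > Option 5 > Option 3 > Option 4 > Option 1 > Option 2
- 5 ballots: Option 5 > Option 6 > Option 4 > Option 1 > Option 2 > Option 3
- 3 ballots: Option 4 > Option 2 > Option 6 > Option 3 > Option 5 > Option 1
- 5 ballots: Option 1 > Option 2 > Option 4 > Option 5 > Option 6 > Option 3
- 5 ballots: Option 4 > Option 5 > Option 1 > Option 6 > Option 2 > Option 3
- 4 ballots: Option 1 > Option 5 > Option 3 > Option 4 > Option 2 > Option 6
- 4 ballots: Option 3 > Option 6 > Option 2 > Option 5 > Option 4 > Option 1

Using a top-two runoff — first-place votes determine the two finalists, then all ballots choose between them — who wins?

Option 4

Round 1 first-place votes: Option 1 9, Option 2 0, Option 3 7, Option 4 8, Option 5 5, Option 6 3. Option 1 and Option 4 advance.
Runoff: Option 1 is ranked above Option 4 on 12 ballots, Option 4 above Option 1 on 20.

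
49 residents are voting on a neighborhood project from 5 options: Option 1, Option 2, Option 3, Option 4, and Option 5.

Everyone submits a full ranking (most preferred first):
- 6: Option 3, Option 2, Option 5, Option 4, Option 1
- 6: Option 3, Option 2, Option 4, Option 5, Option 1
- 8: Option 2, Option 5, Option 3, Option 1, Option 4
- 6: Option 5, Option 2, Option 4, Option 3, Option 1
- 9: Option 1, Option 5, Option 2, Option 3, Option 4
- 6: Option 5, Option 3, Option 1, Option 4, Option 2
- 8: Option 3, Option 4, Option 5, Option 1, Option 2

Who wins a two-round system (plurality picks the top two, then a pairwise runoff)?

Round 1 first-place votes: Option 1 9, Option 2 8, Option 3 20, Option 4 0, Option 5 12. Option 3 and Option 5 advance.
Runoff: Option 3 is ranked above Option 5 on 20 ballots, Option 5 above Option 3 on 29.

Option 5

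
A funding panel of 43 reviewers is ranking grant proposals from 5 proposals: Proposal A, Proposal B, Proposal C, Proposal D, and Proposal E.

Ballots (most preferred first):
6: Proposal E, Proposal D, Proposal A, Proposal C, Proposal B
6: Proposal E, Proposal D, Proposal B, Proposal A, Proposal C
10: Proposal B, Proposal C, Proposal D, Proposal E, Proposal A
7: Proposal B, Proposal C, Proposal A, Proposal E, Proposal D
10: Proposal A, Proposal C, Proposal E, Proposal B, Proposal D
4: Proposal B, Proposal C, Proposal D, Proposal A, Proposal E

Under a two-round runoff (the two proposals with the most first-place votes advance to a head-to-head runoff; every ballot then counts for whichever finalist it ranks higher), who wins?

Round 1 first-place votes: Proposal A 10, Proposal B 21, Proposal C 0, Proposal D 0, Proposal E 12. Proposal B and Proposal E advance.
Runoff: Proposal B is ranked above Proposal E on 21 ballots, Proposal E above Proposal B on 22.

Proposal E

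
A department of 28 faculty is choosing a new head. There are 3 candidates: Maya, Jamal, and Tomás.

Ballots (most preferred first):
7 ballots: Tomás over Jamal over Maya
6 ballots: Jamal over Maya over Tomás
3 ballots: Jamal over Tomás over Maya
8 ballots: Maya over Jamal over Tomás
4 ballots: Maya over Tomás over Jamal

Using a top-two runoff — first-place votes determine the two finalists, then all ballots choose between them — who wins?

Round 1 first-place votes: Maya 12, Jamal 9, Tomás 7. Maya and Jamal advance.
Runoff: Maya is ranked above Jamal on 12 ballots, Jamal above Maya on 16.

Jamal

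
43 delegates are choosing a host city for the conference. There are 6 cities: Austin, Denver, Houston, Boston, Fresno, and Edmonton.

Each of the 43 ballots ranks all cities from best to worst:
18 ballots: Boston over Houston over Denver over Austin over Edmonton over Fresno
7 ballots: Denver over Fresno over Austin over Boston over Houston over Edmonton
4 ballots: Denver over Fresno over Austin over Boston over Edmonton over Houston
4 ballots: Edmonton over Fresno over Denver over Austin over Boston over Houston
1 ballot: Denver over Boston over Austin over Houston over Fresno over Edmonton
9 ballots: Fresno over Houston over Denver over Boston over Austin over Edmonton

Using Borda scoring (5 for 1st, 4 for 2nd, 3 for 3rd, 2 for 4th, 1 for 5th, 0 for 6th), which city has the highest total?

Austin: 18×2 + 7×3 + 4×3 + 4×2 + 1×3 + 9×1 = 89
Denver: 18×3 + 7×5 + 4×5 + 4×3 + 1×5 + 9×3 = 153
Houston: 18×4 + 7×1 + 4×0 + 4×0 + 1×2 + 9×4 = 117
Boston: 18×5 + 7×2 + 4×2 + 4×1 + 1×4 + 9×2 = 138
Fresno: 18×0 + 7×4 + 4×4 + 4×4 + 1×1 + 9×5 = 106
Edmonton: 18×1 + 7×0 + 4×1 + 4×5 + 1×0 + 9×0 = 42

Denver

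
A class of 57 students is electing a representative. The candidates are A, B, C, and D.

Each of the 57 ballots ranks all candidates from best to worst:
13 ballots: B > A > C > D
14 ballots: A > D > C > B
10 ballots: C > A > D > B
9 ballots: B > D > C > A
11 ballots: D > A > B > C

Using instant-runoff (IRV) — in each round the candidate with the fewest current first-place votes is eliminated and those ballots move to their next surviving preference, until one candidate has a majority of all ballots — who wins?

Round 1: A 14, B 22, C 10, D 11. C eliminated.
Round 2: A 24, B 22, D 11. D eliminated.
Round 3: A 35, B 22. A has a majority (≥29).

A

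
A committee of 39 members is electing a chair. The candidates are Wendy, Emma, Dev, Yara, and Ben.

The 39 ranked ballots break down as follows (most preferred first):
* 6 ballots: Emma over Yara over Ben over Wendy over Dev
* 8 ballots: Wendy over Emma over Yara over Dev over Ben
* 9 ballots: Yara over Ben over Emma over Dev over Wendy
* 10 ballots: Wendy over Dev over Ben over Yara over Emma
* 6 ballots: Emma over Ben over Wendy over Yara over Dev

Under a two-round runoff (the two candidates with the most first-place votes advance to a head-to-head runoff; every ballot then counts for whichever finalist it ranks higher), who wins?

Round 1 first-place votes: Wendy 18, Emma 12, Dev 0, Yara 9, Ben 0. Wendy and Emma advance.
Runoff: Wendy is ranked above Emma on 18 ballots, Emma above Wendy on 21.

Emma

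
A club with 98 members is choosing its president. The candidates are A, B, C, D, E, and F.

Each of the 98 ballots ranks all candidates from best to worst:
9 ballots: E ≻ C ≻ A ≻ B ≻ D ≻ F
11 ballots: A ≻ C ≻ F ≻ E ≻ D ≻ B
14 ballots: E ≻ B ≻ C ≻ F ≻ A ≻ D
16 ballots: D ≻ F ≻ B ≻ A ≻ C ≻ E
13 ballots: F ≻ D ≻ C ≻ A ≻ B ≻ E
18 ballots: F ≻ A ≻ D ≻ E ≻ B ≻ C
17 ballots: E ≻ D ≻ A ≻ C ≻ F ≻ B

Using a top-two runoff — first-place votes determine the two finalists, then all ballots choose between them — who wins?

F

Round 1 first-place votes: A 11, B 0, C 0, D 16, E 40, F 31. E and F advance.
Runoff: E is ranked above F on 40 ballots, F above E on 58.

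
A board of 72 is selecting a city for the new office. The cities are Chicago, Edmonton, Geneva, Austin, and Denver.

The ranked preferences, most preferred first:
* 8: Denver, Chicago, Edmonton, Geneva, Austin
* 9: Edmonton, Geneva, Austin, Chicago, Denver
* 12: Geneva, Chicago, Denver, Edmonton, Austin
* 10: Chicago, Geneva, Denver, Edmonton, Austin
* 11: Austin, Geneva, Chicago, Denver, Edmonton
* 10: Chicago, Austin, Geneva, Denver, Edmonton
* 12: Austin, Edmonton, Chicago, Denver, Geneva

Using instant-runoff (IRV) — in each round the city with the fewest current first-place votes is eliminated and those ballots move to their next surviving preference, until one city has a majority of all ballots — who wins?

Chicago

Round 1: Chicago 20, Edmonton 9, Geneva 12, Austin 23, Denver 8. Denver eliminated.
Round 2: Chicago 28, Edmonton 9, Geneva 12, Austin 23. Edmonton eliminated.
Round 3: Chicago 28, Geneva 21, Austin 23. Geneva eliminated.
Round 4: Chicago 40, Austin 32. Chicago has a majority (≥37).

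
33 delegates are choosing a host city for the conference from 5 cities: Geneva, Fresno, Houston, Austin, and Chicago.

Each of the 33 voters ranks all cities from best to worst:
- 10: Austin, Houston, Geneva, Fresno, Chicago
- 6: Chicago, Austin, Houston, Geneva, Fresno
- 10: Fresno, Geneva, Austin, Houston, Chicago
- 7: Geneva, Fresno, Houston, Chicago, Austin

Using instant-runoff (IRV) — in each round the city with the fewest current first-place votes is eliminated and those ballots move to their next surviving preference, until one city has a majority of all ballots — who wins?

Round 1: Geneva 7, Fresno 10, Houston 0, Austin 10, Chicago 6. Houston eliminated.
Round 2: Geneva 7, Fresno 10, Austin 10, Chicago 6. Chicago eliminated.
Round 3: Geneva 7, Fresno 10, Austin 16. Geneva eliminated.
Round 4: Fresno 17, Austin 16. Fresno has a majority (≥17).

Fresno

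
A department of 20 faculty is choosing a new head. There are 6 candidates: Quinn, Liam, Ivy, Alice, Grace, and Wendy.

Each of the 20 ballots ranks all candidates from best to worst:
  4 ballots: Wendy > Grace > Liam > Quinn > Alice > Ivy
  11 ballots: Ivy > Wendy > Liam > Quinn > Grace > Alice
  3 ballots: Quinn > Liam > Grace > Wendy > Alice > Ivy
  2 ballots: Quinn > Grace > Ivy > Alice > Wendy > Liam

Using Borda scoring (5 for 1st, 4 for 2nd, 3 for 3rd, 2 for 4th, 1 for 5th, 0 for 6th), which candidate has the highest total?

Wendy

Quinn: 4×2 + 11×2 + 3×5 + 2×5 = 55
Liam: 4×3 + 11×3 + 3×4 + 2×0 = 57
Ivy: 4×0 + 11×5 + 3×0 + 2×3 = 61
Alice: 4×1 + 11×0 + 3×1 + 2×2 = 11
Grace: 4×4 + 11×1 + 3×3 + 2×4 = 44
Wendy: 4×5 + 11×4 + 3×2 + 2×1 = 72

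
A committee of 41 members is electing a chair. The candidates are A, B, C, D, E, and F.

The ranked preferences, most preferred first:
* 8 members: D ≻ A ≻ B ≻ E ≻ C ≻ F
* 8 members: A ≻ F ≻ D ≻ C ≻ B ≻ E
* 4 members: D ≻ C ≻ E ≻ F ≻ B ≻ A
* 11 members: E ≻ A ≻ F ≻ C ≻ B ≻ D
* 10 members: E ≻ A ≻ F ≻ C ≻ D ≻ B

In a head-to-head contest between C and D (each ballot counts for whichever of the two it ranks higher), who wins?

C is ranked above D on 21 ballots; D above C on 20.

C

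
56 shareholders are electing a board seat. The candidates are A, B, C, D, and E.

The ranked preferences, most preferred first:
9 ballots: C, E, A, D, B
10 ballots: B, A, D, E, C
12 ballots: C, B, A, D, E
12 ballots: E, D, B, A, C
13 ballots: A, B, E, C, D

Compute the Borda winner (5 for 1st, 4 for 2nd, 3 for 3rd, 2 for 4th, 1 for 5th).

A: 9×3 + 10×4 + 12×3 + 12×2 + 13×5 = 192
B: 9×1 + 10×5 + 12×4 + 12×3 + 13×4 = 195
C: 9×5 + 10×1 + 12×5 + 12×1 + 13×2 = 153
D: 9×2 + 10×3 + 12×2 + 12×4 + 13×1 = 133
E: 9×4 + 10×2 + 12×1 + 12×5 + 13×3 = 167

B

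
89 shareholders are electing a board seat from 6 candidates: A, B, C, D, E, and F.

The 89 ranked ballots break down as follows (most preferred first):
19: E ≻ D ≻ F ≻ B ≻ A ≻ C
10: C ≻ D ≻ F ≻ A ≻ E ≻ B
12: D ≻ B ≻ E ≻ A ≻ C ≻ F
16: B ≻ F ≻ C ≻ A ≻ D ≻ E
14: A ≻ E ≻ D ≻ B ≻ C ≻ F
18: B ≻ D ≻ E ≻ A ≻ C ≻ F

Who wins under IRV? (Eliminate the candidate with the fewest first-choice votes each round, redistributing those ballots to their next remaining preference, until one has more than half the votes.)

B

Round 1: A 14, B 34, C 10, D 12, E 19, F 0. F eliminated.
Round 2: A 14, B 34, C 10, D 12, E 19. C eliminated.
Round 3: A 14, B 34, D 22, E 19. A eliminated.
Round 4: B 34, D 22, E 33. D eliminated.
Round 5: B 46, E 43. B has a majority (≥45).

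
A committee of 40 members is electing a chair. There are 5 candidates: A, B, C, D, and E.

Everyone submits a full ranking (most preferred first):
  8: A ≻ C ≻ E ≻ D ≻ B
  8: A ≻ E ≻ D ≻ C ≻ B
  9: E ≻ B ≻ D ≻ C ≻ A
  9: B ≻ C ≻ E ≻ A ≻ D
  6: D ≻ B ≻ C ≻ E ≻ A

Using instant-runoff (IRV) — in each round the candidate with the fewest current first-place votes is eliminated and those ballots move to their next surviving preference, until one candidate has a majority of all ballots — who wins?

B

Round 1: A 16, B 9, C 0, D 6, E 9. C eliminated.
Round 2: A 16, B 9, D 6, E 9. D eliminated.
Round 3: A 16, B 15, E 9. E eliminated.
Round 4: A 16, B 24. B has a majority (≥21).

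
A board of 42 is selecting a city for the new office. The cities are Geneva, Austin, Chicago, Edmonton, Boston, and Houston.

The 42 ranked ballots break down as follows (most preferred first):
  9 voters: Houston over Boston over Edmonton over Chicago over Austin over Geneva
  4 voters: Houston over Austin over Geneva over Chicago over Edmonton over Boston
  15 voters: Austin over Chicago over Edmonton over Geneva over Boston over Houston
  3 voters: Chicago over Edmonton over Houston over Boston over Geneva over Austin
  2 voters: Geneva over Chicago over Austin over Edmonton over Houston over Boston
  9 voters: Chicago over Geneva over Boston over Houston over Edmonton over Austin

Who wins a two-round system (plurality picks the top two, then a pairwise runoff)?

Round 1 first-place votes: Geneva 2, Austin 15, Chicago 12, Edmonton 0, Boston 0, Houston 13. Austin and Houston advance.
Runoff: Austin is ranked above Houston on 17 ballots, Houston above Austin on 25.

Houston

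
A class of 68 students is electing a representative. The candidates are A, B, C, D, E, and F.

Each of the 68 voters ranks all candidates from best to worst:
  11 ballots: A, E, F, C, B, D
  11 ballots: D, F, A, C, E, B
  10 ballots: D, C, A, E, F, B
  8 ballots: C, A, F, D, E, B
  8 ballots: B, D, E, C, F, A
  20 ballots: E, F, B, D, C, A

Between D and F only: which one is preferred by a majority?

F

D is ranked above F on 29 ballots; F above D on 39.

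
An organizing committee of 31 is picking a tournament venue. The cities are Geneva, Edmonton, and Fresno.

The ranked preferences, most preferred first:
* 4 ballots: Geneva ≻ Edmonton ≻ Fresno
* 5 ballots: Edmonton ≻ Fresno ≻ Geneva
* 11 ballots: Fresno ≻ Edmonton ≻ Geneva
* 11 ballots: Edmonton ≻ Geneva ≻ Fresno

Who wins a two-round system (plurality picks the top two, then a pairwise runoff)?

Edmonton

Round 1 first-place votes: Geneva 4, Edmonton 16, Fresno 11. Edmonton and Fresno advance.
Runoff: Edmonton is ranked above Fresno on 20 ballots, Fresno above Edmonton on 11.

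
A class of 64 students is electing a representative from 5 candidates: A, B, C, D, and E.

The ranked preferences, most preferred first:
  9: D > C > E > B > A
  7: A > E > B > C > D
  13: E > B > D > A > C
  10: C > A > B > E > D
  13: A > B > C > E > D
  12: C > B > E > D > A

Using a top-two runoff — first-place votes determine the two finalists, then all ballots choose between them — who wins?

Round 1 first-place votes: A 20, B 0, C 22, D 9, E 13. C and A advance.
Runoff: C is ranked above A on 31 ballots, A above C on 33.

A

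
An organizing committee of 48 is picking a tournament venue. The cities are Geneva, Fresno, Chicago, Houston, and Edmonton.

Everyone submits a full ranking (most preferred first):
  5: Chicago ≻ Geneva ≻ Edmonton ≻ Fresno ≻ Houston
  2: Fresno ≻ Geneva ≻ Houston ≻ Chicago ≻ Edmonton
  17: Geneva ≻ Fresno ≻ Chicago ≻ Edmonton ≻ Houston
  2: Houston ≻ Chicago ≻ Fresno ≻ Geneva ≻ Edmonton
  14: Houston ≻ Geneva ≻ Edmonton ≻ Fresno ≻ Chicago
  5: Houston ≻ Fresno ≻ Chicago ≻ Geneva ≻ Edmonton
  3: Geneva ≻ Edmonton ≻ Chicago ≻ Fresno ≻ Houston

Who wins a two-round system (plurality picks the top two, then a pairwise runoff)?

Round 1 first-place votes: Geneva 20, Fresno 2, Chicago 5, Houston 21, Edmonton 0. Houston and Geneva advance.
Runoff: Houston is ranked above Geneva on 21 ballots, Geneva above Houston on 27.

Geneva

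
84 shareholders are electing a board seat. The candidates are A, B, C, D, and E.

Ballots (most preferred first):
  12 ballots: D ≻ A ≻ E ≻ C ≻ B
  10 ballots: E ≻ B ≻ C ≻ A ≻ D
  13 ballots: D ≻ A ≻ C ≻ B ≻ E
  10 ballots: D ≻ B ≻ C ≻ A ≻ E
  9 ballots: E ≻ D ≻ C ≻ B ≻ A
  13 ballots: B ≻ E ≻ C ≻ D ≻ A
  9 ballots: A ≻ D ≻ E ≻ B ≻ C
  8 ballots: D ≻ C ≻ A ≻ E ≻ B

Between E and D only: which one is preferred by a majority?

D

E is ranked above D on 32 ballots; D above E on 52.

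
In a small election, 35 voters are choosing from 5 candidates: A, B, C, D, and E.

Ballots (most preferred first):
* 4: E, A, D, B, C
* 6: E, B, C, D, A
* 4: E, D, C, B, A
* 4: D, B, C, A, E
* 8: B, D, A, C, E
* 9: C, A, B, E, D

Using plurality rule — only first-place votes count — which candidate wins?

First-place votes: A 0, B 8, C 9, D 4, E 14.

E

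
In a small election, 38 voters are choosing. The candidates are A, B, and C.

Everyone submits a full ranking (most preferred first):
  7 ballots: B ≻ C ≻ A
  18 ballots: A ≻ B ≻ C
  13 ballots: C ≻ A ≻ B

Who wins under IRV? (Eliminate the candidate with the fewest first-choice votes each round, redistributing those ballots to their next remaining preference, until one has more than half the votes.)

Round 1: A 18, B 7, C 13. B eliminated.
Round 2: A 18, C 20. C has a majority (≥20).

C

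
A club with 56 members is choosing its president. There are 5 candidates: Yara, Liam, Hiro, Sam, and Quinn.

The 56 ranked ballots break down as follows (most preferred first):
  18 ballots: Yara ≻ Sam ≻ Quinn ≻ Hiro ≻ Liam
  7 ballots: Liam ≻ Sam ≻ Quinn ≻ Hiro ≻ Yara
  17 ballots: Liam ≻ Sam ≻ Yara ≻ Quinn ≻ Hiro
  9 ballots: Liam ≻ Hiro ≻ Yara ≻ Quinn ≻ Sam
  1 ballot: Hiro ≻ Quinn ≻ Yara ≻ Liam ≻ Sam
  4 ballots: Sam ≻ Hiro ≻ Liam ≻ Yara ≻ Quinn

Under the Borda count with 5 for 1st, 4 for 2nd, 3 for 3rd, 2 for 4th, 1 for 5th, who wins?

Yara: 18×5 + 7×1 + 17×3 + 9×3 + 1×3 + 4×2 = 186
Liam: 18×1 + 7×5 + 17×5 + 9×5 + 1×2 + 4×3 = 197
Hiro: 18×2 + 7×2 + 17×1 + 9×4 + 1×5 + 4×4 = 124
Sam: 18×4 + 7×4 + 17×4 + 9×1 + 1×1 + 4×5 = 198
Quinn: 18×3 + 7×3 + 17×2 + 9×2 + 1×4 + 4×1 = 135

Sam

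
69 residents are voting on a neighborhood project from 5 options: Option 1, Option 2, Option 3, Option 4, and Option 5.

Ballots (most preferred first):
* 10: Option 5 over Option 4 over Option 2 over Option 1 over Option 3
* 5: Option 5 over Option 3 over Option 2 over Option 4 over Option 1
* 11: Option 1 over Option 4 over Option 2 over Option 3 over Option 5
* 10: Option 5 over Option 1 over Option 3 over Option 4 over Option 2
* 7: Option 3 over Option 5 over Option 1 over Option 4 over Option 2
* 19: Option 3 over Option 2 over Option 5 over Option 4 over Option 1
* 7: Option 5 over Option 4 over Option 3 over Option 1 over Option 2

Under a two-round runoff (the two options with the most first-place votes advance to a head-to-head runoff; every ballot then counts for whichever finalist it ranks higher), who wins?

Option 3

Round 1 first-place votes: Option 1 11, Option 2 0, Option 3 26, Option 4 0, Option 5 32. Option 5 and Option 3 advance.
Runoff: Option 5 is ranked above Option 3 on 32 ballots, Option 3 above Option 5 on 37.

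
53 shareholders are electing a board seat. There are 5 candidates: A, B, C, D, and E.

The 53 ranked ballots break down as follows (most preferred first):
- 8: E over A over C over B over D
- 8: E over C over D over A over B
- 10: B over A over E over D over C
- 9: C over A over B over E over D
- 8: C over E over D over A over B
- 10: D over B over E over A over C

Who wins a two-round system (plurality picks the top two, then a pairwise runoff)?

E

Round 1 first-place votes: A 0, B 10, C 17, D 10, E 16. C and E advance.
Runoff: C is ranked above E on 17 ballots, E above C on 36.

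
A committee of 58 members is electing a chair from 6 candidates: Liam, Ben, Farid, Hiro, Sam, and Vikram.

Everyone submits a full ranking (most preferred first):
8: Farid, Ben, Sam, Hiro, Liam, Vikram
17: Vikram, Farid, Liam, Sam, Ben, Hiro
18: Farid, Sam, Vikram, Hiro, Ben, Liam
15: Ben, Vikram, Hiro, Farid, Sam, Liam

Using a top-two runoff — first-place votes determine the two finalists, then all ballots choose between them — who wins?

Round 1 first-place votes: Liam 0, Ben 15, Farid 26, Hiro 0, Sam 0, Vikram 17. Farid and Vikram advance.
Runoff: Farid is ranked above Vikram on 26 ballots, Vikram above Farid on 32.

Vikram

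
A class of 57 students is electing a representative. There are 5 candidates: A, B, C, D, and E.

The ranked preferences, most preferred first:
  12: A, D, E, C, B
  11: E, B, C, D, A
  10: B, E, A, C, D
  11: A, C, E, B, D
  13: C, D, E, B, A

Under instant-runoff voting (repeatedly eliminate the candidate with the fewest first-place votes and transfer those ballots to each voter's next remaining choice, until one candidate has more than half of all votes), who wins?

Round 1: A 23, B 10, C 13, D 0, E 11. D eliminated.
Round 2: A 23, B 10, C 13, E 11. B eliminated.
Round 3: A 23, C 13, E 21. C eliminated.
Round 4: A 23, E 34. E has a majority (≥29).

E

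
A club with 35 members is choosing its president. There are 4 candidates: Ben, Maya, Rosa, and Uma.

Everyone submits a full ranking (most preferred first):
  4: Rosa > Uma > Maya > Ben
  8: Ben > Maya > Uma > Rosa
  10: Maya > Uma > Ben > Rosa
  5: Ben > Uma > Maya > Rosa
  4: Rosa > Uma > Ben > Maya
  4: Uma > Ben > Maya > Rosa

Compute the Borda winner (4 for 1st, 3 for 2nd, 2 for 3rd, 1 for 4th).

Ben: 4×1 + 8×4 + 10×2 + 5×4 + 4×2 + 4×3 = 96
Maya: 4×2 + 8×3 + 10×4 + 5×2 + 4×1 + 4×2 = 94
Rosa: 4×4 + 8×1 + 10×1 + 5×1 + 4×4 + 4×1 = 59
Uma: 4×3 + 8×2 + 10×3 + 5×3 + 4×3 + 4×4 = 101

Uma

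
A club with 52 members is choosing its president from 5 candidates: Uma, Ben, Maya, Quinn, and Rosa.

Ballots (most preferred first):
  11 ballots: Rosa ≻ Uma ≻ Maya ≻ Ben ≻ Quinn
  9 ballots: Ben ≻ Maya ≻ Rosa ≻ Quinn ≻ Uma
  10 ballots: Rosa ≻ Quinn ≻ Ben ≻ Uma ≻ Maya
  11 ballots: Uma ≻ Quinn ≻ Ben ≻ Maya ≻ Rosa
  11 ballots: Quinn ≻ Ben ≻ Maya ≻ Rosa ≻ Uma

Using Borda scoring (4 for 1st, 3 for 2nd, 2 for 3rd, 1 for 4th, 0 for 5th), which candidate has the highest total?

Ben

Uma: 11×3 + 9×0 + 10×1 + 11×4 + 11×0 = 87
Ben: 11×1 + 9×4 + 10×2 + 11×2 + 11×3 = 122
Maya: 11×2 + 9×3 + 10×0 + 11×1 + 11×2 = 82
Quinn: 11×0 + 9×1 + 10×3 + 11×3 + 11×4 = 116
Rosa: 11×4 + 9×2 + 10×4 + 11×0 + 11×1 = 113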